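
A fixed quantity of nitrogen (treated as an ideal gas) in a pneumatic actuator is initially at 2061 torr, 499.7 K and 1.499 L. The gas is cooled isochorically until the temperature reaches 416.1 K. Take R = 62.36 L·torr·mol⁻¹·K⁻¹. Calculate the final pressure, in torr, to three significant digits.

V constant ⇒ P ∝ T: V₂ = V₁; P₂ = P₁·(T₂/T₁) = 1716 torr.

P₂ ≈ 1.72e+03 torr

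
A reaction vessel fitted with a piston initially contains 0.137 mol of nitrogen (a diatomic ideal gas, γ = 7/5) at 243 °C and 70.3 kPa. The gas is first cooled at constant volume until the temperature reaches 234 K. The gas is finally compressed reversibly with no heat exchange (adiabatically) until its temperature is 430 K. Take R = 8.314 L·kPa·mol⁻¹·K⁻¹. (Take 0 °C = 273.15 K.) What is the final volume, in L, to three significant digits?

V₃ ≈ 1.83 L

Convert: T₁ = 516.1 K.
From PV = nRT: V₁ = nRT₁/P₁ = 8.363 L.
Isochoric, so P/T is constant: V₂ = V₁; P₂ = P₁·(T₂/T₁) = 31.87 kPa.
Adiabatic (γ = 7/5), T V^(γ−1) and P V^γ constant: P₃ = P₂·(T₃/T₂)^(γ/(γ−1)) = 268.1 kPa; V₃ = V₂·(T₂/T₃)^(1/(γ−1)) = 1.827 L.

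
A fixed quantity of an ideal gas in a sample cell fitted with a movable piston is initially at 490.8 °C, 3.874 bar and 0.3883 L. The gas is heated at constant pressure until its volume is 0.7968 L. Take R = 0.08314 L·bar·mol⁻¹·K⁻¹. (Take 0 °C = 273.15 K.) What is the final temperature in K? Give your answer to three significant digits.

Convert: T₁ = 764.0 K.
P constant ⇒ V ∝ T: P₂ = P₁; T₂ = T₁·(V₂/V₁) = 1568 K.

T₂ ≈ 1.57e+03 K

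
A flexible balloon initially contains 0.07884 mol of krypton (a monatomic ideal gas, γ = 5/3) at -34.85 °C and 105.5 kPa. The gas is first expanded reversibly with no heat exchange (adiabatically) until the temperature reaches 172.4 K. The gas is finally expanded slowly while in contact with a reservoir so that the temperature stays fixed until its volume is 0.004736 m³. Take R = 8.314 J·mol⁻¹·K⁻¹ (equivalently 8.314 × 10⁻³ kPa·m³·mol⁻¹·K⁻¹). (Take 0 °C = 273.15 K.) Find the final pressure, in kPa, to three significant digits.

P₃ ≈ 23.9 kPa

Convert: T₁ = 238.3 K.
From PV = nRT: V₁ = nRT₁/P₁ = 0.001481 m³.
Reversible adiabatic, γ = 5/3: P₂ = P₁·(T₂/T₁)^(γ/(γ−1)) = 46.97 kPa; V₂ = V₁·(T₁/T₂)^(1/(γ−1)) = 0.002406 m³.
T constant ⇒ Boyle's law P V = const: T₃ = T₂; P₃ = P₂·(V₂/V₃) = 23.86 kPa.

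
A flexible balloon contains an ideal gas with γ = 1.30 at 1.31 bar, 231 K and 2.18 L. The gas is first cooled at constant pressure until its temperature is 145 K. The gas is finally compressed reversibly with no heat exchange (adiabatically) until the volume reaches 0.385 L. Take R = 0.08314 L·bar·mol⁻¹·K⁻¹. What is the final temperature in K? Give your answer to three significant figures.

T₃ ≈ 212 K

P constant ⇒ V ∝ T: P₂ = P₁; V₂ = V₁·(T₂/T₁) = 1.368 L.
Adiabatic (γ = 1.30), T V^(γ−1) and P V^γ constant: T₃ = T₂·(V₂/V₃)^(γ−1) = 212.1 K; P₃ = P₂·(V₂/V₃)^γ = 6.812 bar.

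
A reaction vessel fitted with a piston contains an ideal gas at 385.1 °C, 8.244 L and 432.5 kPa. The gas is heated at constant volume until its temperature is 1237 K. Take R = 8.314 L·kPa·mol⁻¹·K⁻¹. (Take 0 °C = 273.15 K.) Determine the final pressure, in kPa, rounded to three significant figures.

P₂ ≈ 813 kPa

Convert: T₁ = 658.2 K.
Isochoric, so P/T is constant: V₂ = V₁; P₂ = P₁·(T₂/T₁) = 812.8 kPa.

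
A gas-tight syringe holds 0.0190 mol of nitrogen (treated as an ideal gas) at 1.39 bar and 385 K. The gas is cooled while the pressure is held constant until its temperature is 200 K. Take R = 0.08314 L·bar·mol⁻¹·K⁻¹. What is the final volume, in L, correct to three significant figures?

V₂ ≈ 0.227 L

From PV = nRT: V₁ = nRT₁/P₁ = 0.4375 L.
P constant ⇒ V ∝ T: P₂ = P₁; V₂ = V₁·(T₂/T₁) = 0.2273 L.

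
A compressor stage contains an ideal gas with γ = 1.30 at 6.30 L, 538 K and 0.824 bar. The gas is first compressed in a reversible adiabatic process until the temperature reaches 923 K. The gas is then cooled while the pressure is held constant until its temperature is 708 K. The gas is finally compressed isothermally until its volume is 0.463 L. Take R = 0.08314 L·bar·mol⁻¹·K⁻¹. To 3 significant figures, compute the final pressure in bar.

Reversible adiabatic, γ = 1.30: P₂ = P₁·(T₂/T₁)^(γ/(γ−1)) = 8.546 bar; V₂ = V₁·(T₁/T₂)^(1/(γ−1)) = 1.042 L.
P constant ⇒ V ∝ T: P₃ = P₂; V₃ = V₂·(T₃/T₂) = 0.7994 L.
T constant ⇒ Boyle's law P V = const: T₄ = T₃; P₄ = P₃·(V₃/V₄) = 14.75 bar.

P₄ ≈ 14.8 bar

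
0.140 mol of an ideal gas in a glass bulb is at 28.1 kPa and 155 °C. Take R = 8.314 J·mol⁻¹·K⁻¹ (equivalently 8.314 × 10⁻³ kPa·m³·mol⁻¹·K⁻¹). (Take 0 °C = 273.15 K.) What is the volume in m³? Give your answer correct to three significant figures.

V ≈ 0.0177 m³

Convert: T = 428.15 K.
PV = nRT ⇒ V = nRT/P = (0.140 × 8.314 × 10⁻³ × 428.15) / 28.1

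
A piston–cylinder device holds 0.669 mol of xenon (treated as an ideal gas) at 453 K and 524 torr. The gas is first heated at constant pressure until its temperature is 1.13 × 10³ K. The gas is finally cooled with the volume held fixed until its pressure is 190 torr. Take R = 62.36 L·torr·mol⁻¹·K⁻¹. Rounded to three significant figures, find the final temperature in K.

From PV = nRT: V₁ = nRT₁/P₁ = 36.07 L.
Isobaric, so V/T is constant: P₂ = P₁; V₂ = V₁·(T₂/T₁) = 89.97 L.
Isochoric, so P/T is constant: V₃ = V₂; T₃ = T₂·(P₃/P₂) = 409.7 K.

T₃ ≈ 410 K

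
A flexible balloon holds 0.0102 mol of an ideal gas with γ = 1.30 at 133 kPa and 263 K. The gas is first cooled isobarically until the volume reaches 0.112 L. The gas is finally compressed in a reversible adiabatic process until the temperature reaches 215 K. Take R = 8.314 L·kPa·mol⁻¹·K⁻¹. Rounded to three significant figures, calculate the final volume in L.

V₃ ≈ 0.0571 L

From PV = nRT: V₁ = nRT₁/P₁ = 0.1677 L.
Isobaric, so V/T is constant: P₂ = P₁; T₂ = T₁·(V₂/V₁) = 175.7 K.
Adiabatic (γ = 1.30), T V^(γ−1) and P V^γ constant: P₃ = P₂·(T₃/T₂)^(γ/(γ−1)) = 319.3 kPa; V₃ = V₂·(T₂/T₃)^(1/(γ−1)) = 0.05710 L.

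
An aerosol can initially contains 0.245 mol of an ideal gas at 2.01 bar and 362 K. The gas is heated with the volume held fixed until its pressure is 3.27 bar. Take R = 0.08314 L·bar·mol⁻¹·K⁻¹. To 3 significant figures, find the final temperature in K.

From PV = nRT: V₁ = nRT₁/P₁ = 3.669 L.
Isochoric, so P/T is constant: V₂ = V₁; T₂ = T₁·(P₂/P₁) = 588.9 K.

T₂ ≈ 589 K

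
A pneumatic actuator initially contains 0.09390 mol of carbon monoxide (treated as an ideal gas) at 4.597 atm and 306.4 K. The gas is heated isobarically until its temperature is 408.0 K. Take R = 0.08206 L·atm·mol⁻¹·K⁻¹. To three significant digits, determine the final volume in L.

V₂ ≈ 0.684 L

From PV = nRT: V₁ = nRT₁/P₁ = 0.5136 L.
Isobaric, so V/T is constant: P₂ = P₁; V₂ = V₁·(T₂/T₁) = 0.6839 L.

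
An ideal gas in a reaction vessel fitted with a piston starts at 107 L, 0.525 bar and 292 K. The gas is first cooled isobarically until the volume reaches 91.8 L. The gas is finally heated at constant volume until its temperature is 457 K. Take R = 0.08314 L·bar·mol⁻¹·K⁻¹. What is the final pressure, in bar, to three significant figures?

P constant ⇒ V ∝ T: P₂ = P₁; T₂ = T₁·(V₂/V₁) = 250.5 K.
V constant ⇒ P ∝ T: V₃ = V₂; P₃ = P₂·(T₃/T₂) = 0.9577 bar.

P₃ ≈ 0.958 bar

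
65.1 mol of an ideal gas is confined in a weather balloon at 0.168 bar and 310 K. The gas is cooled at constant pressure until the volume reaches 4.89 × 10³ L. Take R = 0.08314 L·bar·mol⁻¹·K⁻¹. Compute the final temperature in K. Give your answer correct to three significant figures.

From PV = nRT: V₁ = nRT₁/P₁ = 9987 L.
Isobaric, so V/T is constant: P₂ = P₁; T₂ = T₁·(V₂/V₁) = 151.8 K.

T₂ ≈ 152 K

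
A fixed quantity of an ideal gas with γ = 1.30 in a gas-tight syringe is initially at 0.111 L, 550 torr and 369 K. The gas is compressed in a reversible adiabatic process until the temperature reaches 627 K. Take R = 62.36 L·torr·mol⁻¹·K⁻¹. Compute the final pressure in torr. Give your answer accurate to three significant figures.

P₂ ≈ 5.47e+03 torr

Reversible adiabatic, γ = 1.30: P₂ = P₁·(T₂/T₁)^(γ/(γ−1)) = 5471 torr; V₂ = V₁·(T₁/T₂)^(1/(γ−1)) = 0.01896 L.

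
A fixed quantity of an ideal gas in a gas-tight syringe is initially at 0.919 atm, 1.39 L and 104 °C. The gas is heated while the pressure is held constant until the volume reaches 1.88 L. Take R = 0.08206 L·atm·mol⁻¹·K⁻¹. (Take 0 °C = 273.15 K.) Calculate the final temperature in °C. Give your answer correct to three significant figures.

T₂ ≈ 237 °C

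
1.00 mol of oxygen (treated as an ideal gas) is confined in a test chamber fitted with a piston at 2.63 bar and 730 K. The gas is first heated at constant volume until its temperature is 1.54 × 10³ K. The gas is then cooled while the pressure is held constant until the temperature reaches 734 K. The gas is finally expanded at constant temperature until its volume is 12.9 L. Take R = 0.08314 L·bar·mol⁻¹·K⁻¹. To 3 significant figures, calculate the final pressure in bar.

P₄ ≈ 4.73 bar

From PV = nRT: V₁ = nRT₁/P₁ = 23.08 L.
Isochoric, so P/T is constant: V₂ = V₁; P₂ = P₁·(T₂/T₁) = 5.548 bar.
P constant ⇒ V ∝ T: P₃ = P₂; V₃ = V₂·(T₃/T₂) = 11.00 L.
Isothermal, so P V is constant: T₄ = T₃; P₄ = P₃·(V₃/V₄) = 4.731 bar.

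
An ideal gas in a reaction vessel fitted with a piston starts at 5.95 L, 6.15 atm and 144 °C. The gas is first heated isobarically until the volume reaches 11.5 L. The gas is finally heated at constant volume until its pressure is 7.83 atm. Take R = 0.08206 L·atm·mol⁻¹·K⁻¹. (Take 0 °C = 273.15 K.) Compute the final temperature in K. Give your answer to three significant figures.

Convert: T₁ = 417.1 K.
Isobaric, so V/T is constant: P₂ = P₁; T₂ = T₁·(V₂/V₁) = 806.3 K.
Isochoric, so P/T is constant: V₃ = V₂; T₃ = T₂·(P₃/P₂) = 1027 K.

T₃ ≈ 1.03e+03 K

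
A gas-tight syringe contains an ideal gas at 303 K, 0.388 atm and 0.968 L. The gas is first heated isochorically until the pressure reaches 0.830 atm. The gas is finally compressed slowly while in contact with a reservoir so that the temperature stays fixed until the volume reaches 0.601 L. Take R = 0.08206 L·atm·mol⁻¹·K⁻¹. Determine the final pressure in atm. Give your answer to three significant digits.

Isochoric, so P/T is constant: V₂ = V₁; T₂ = T₁·(P₂/P₁) = 648.2 K.
T constant ⇒ Boyle's law P V = const: T₃ = T₂; P₃ = P₂·(V₂/V₃) = 1.337 atm.

P₃ ≈ 1.34 atm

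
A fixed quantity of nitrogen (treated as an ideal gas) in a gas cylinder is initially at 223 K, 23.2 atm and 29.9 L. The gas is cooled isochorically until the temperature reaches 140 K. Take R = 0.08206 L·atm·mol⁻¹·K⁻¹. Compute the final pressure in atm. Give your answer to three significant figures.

P₂ ≈ 14.6 atm

Isochoric, so P/T is constant: V₂ = V₁; P₂ = P₁·(T₂/T₁) = 14.57 atm.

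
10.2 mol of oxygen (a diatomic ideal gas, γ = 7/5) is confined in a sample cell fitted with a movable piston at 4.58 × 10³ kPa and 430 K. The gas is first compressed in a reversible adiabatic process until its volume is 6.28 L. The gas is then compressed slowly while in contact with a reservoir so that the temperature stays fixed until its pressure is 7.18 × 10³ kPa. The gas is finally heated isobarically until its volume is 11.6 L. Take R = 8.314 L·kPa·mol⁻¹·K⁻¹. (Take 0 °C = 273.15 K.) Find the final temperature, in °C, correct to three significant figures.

From PV = nRT: V₁ = nRT₁/P₁ = 7.962 L.
Adiabatic (γ = 7/5), T V^(γ−1) and P V^γ constant: T₂ = T₁·(V₁/V₂)^(γ−1) = 472.8 K; P₂ = P₁·(V₁/V₂)^γ = 6385 kPa.
T constant ⇒ Boyle's law P V = const: T₃ = T₂; V₃ = V₂·(P₂/P₃) = 5.584 L.
P constant ⇒ V ∝ T: P₄ = P₃; T₄ = T₃·(V₄/V₃) = 982.1 K.

T₄ ≈ 709 °C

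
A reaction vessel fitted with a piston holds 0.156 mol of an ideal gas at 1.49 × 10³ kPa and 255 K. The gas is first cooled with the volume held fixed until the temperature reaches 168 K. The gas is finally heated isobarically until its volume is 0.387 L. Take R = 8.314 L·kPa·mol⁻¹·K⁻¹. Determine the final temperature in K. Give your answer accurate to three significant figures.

From PV = nRT: V₁ = nRT₁/P₁ = 0.2220 L.
Isochoric, so P/T is constant: V₂ = V₁; P₂ = P₁·(T₂/T₁) = 981.6 kPa.
P constant ⇒ V ∝ T: P₃ = P₂; T₃ = T₂·(V₃/V₂) = 292.9 K.

T₃ ≈ 293 K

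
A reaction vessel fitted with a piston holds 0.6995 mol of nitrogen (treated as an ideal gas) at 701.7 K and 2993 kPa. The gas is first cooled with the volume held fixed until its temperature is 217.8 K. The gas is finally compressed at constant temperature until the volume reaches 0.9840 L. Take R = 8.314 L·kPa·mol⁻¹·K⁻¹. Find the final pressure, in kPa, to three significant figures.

From PV = nRT: V₁ = nRT₁/P₁ = 1.363 L.
Isochoric, so P/T is constant: V₂ = V₁; P₂ = P₁·(T₂/T₁) = 929.0 kPa.
Isothermal, so P V is constant: T₃ = T₂; P₃ = P₂·(V₂/V₃) = 1287 kPa.

P₃ ≈ 1.29e+03 kPa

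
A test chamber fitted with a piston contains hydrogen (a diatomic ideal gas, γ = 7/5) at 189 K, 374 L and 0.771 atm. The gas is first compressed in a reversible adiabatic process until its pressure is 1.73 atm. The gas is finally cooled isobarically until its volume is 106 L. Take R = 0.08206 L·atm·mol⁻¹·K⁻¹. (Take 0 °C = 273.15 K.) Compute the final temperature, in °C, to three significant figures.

T₃ ≈ -153 °C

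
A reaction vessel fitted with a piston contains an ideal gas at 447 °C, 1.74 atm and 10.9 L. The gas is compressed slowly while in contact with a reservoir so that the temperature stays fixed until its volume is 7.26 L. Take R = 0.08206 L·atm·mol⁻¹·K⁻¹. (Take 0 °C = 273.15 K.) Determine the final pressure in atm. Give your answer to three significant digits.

P₂ ≈ 2.61 atm

Convert: T₁ = 720.1 K.
Isothermal, so P V is constant: T₂ = T₁; P₂ = P₁·(V₁/V₂) = 2.612 atm.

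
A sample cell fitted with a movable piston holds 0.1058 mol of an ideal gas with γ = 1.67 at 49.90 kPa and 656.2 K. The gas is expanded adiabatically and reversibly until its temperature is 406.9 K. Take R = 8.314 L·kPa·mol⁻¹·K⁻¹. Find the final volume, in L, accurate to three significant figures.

V₂ ≈ 23.6 L

From PV = nRT: V₁ = nRT₁/P₁ = 11.57 L.
Adiabatic (γ = 1.67), T V^(γ−1) and P V^γ constant: P₂ = P₁·(T₂/T₁)^(γ/(γ−1)) = 15.16 kPa; V₂ = V₁·(T₁/T₂)^(1/(γ−1)) = 23.61 L.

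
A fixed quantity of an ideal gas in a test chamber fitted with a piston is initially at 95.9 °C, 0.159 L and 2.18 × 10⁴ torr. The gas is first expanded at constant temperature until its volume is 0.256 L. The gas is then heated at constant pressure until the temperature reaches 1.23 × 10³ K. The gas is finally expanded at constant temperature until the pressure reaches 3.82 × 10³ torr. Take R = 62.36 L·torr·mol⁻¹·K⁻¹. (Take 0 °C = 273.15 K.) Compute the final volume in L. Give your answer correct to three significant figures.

Convert: T₁ = 369.0 K.
Isothermal, so P V is constant: T₂ = T₁; P₂ = P₁·(V₁/V₂) = 1.354e+04 torr.
P constant ⇒ V ∝ T: P₃ = P₂; V₃ = V₂·(T₃/T₂) = 0.8532 L.
T constant ⇒ Boyle's law P V = const: T₄ = T₃; V₄ = V₃·(P₃/P₄) = 3.024 L.

V₄ ≈ 3.02 L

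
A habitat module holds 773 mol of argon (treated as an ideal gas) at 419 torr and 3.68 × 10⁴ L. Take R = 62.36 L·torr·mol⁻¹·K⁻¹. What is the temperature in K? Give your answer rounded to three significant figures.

T ≈ 320 K

PV = nRT ⇒ T = PV/(nR) = (419 × 3.68e+04) / (773 × 62.36)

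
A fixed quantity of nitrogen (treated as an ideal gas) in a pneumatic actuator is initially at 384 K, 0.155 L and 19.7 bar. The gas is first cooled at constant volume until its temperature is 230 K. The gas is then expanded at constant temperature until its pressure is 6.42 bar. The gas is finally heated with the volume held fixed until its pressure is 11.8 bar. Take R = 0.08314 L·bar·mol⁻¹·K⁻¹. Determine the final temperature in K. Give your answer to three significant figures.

Isochoric, so P/T is constant: V₂ = V₁; P₂ = P₁·(T₂/T₁) = 11.80 bar.
Isothermal, so P V is constant: T₃ = T₂; V₃ = V₂·(P₂/P₃) = 0.2849 L.
Isochoric, so P/T is constant: V₄ = V₃; T₄ = T₃·(P₄/P₃) = 422.7 K.

T₄ ≈ 423 K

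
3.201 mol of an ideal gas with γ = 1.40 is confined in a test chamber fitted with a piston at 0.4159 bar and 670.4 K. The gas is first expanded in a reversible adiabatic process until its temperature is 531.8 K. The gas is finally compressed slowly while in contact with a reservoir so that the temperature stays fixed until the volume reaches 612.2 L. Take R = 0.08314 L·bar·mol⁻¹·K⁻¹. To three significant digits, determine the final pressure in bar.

From PV = nRT: V₁ = nRT₁/P₁ = 429.0 L.
Adiabatic (γ = 1.40), T V^(γ−1) and P V^γ constant: P₂ = P₁·(T₂/T₁)^(γ/(γ−1)) = 0.1849 bar; V₂ = V₁·(T₁/T₂)^(1/(γ−1)) = 765.4 L.
T constant ⇒ Boyle's law P V = const: T₃ = T₂; P₃ = P₂·(V₂/V₃) = 0.2312 bar.

P₃ ≈ 0.231 bar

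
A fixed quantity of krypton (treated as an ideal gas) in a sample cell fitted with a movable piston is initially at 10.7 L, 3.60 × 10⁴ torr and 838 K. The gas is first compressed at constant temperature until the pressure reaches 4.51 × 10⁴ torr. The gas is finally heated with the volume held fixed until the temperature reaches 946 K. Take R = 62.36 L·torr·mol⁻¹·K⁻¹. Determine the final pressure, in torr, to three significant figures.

Isothermal, so P V is constant: T₂ = T₁; V₂ = V₁·(P₁/P₂) = 8.541 L.
V constant ⇒ P ∝ T: V₃ = V₂; P₃ = P₂·(T₃/T₂) = 5.091e+04 torr.

P₃ ≈ 5.09e+04 torr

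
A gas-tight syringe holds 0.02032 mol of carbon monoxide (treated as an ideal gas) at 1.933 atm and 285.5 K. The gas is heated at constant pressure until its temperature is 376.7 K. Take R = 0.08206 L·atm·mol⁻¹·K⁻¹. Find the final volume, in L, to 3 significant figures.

From PV = nRT: V₁ = nRT₁/P₁ = 0.2463 L.
Isobaric, so V/T is constant: P₂ = P₁; V₂ = V₁·(T₂/T₁) = 0.3250 L.

V₂ ≈ 0.325 L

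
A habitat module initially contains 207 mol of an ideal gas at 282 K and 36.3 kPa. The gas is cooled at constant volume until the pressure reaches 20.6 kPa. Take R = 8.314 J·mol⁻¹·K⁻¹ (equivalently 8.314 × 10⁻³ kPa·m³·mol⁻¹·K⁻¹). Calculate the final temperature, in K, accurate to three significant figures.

T₂ ≈ 160 K

From PV = nRT: V₁ = nRT₁/P₁ = 13.37 m³.
Isochoric, so P/T is constant: V₂ = V₁; T₂ = T₁·(P₂/P₁) = 160.0 K.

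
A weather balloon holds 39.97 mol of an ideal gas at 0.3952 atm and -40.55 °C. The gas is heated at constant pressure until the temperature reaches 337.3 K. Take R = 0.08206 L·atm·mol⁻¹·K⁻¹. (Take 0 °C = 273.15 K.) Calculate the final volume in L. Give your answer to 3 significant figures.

V₂ ≈ 2.80e+03 L

Convert: T₁ = 232.6 K.
From PV = nRT: V₁ = nRT₁/P₁ = 1930 L.
P constant ⇒ V ∝ T: P₂ = P₁; V₂ = V₁·(T₂/T₁) = 2799 L.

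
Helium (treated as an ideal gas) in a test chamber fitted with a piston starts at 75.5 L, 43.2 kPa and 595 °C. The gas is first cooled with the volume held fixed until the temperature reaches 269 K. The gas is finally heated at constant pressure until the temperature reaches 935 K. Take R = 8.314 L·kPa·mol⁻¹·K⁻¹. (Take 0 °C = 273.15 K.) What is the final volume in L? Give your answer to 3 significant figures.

Convert: T₁ = 868.1 K.
Isochoric, so P/T is constant: V₂ = V₁; P₂ = P₁·(T₂/T₁) = 13.39 kPa.
P constant ⇒ V ∝ T: P₃ = P₂; V₃ = V₂·(T₃/T₂) = 262.4 L.

V₃ ≈ 262 L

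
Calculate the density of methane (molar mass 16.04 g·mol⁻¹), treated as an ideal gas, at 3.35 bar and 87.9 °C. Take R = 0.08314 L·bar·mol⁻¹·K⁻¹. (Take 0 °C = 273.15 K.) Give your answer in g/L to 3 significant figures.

ρ ≈ 1.79 g/L

ρ = PM/(RT) = (3.35 × 16.04) / (0.08314 × 361.0)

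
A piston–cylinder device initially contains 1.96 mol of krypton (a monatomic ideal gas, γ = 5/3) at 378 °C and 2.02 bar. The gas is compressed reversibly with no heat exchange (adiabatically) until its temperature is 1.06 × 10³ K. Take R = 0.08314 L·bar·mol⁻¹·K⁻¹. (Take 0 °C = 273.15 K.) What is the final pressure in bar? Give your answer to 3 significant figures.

P₂ ≈ 6.83 bar

Convert: T₁ = 651.1 K.
From PV = nRT: V₁ = nRT₁/P₁ = 52.53 L.
Adiabatic (γ = 5/3), T V^(γ−1) and P V^γ constant: P₂ = P₁·(T₂/T₁)^(γ/(γ−1)) = 6.830 bar; V₂ = V₁·(T₁/T₂)^(1/(γ−1)) = 25.29 L.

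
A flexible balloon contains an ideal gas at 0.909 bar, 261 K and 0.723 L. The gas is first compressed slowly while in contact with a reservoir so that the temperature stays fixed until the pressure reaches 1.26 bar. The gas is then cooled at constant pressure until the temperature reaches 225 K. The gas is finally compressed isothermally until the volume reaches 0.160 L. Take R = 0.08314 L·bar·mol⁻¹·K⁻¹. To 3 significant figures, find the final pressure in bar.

P₄ ≈ 3.54 bar

Isothermal, so P V is constant: T₂ = T₁; V₂ = V₁·(P₁/P₂) = 0.5216 L.
P constant ⇒ V ∝ T: P₃ = P₂; V₃ = V₂·(T₃/T₂) = 0.4496 L.
Isothermal, so P V is constant: T₄ = T₃; P₄ = P₃·(V₃/V₄) = 3.541 bar.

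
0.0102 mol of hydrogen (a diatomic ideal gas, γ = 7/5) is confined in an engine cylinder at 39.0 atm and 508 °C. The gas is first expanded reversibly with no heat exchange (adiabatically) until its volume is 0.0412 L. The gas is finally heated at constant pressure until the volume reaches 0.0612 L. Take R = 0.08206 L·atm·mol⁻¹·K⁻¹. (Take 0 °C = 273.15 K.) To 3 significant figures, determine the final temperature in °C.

T₃ ≈ 537 °C

Convert: T₁ = 781.1 K.
From PV = nRT: V₁ = nRT₁/P₁ = 0.01676 L.
Reversible adiabatic, γ = 7/5: T₂ = T₁·(V₁/V₂)^(γ−1) = 545.2 K; P₂ = P₁·(V₁/V₂)^γ = 11.08 atm.
Isobaric, so V/T is constant: P₃ = P₂; T₃ = T₂·(V₃/V₂) = 809.8 K.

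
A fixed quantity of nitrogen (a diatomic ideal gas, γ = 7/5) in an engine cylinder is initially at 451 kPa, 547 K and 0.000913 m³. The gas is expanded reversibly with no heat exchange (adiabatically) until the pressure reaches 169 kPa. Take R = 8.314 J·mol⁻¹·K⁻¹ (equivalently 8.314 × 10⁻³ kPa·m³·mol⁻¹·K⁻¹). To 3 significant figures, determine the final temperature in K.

T₂ ≈ 413 K

Reversible adiabatic, γ = 7/5: T₂ = T₁·(P₂/P₁)^((γ−1)/γ) = 413.2 K; V₂ = V₁·(P₁/P₂)^(1/γ) = 0.001841 m³.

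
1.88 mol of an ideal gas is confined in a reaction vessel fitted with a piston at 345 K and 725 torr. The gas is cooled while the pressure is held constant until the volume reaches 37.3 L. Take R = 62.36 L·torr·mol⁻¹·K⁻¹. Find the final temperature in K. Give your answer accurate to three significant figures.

T₂ ≈ 231 K

From PV = nRT: V₁ = nRT₁/P₁ = 55.79 L.
P constant ⇒ V ∝ T: P₂ = P₁; T₂ = T₁·(V₂/V₁) = 230.7 K.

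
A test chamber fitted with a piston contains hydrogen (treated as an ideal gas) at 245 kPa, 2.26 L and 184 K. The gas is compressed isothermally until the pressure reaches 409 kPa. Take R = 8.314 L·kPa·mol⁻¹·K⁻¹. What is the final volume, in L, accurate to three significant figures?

V₂ ≈ 1.35 L

Isothermal, so P V is constant: T₂ = T₁; V₂ = V₁·(P₁/P₂) = 1.354 L.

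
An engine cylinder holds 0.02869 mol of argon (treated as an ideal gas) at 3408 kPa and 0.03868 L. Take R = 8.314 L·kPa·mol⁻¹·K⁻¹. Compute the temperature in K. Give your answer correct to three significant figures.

PV = nRT ⇒ T = PV/(nR) = (3408 × 0.03868) / (0.02869 × 8.314)

T ≈ 553 K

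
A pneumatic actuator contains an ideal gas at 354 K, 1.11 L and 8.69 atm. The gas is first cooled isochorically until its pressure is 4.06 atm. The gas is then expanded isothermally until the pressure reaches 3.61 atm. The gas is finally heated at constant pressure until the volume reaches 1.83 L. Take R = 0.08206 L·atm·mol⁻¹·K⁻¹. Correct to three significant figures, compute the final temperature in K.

T₄ ≈ 242 K

Isochoric, so P/T is constant: V₂ = V₁; T₂ = T₁·(P₂/P₁) = 165.4 K.
Isothermal, so P V is constant: T₃ = T₂; V₃ = V₂·(P₂/P₃) = 1.248 L.
Isobaric, so V/T is constant: P₄ = P₃; T₄ = T₃·(V₄/V₃) = 242.4 K.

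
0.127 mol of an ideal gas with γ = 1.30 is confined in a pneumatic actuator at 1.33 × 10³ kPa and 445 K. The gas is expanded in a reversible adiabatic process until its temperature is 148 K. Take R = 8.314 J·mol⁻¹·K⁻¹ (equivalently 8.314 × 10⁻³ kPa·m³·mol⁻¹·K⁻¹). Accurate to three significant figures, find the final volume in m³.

V₂ ≈ 0.0139 m³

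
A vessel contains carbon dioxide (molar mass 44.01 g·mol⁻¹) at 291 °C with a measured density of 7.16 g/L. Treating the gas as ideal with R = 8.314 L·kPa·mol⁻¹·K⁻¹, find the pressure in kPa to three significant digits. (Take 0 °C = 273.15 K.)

P ≈ 763 kPa

ρ = PM/(RT) ⇒ P = ρRT/M = (7.16 × 8.314 × 564.1) / 44.01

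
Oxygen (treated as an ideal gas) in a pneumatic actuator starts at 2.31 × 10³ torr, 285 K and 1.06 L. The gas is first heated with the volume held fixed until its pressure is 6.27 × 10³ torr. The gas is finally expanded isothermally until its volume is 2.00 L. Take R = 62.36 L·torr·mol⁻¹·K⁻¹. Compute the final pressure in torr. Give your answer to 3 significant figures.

Isochoric, so P/T is constant: V₂ = V₁; T₂ = T₁·(P₂/P₁) = 773.6 K.
T constant ⇒ Boyle's law P V = const: T₃ = T₂; P₃ = P₂·(V₂/V₃) = 3323 torr.

P₃ ≈ 3.32e+03 torr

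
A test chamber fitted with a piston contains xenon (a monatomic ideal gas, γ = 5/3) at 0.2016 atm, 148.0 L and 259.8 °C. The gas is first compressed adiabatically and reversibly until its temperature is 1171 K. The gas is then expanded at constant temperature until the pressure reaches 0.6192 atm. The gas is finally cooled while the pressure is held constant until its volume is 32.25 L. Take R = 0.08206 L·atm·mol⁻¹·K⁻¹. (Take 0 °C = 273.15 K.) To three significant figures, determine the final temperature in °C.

Convert: T₁ = 533.0 K.
Adiabatic (γ = 5/3), T V^(γ−1) and P V^γ constant: P₂ = P₁·(T₂/T₁)^(γ/(γ−1)) = 1.443 atm; V₂ = V₁·(T₁/T₂)^(1/(γ−1)) = 45.44 L.
Isothermal, so P V is constant: T₃ = T₂; V₃ = V₂·(P₂/P₃) = 105.9 L.
Isobaric, so V/T is constant: P₄ = P₃; T₄ = T₃·(V₄/V₃) = 356.7 K.

T₄ ≈ 83.5 °C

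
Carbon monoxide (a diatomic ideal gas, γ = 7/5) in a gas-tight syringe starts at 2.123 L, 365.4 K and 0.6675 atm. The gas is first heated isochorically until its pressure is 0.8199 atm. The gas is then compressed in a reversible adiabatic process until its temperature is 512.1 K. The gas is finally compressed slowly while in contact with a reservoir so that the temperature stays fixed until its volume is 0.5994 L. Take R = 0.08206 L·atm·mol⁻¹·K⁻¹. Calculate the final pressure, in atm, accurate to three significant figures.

Isochoric, so P/T is constant: V₂ = V₁; T₂ = T₁·(P₂/P₁) = 448.8 K.
Reversible adiabatic, γ = 7/5: P₃ = P₂·(T₃/T₂)^(γ/(γ−1)) = 1.301 atm; V₃ = V₂·(T₂/T₃)^(1/(γ−1)) = 1.527 L.
Isothermal, so P V is constant: T₄ = T₃; P₄ = P₃·(V₃/V₄) = 3.313 atm.

P₄ ≈ 3.31 atm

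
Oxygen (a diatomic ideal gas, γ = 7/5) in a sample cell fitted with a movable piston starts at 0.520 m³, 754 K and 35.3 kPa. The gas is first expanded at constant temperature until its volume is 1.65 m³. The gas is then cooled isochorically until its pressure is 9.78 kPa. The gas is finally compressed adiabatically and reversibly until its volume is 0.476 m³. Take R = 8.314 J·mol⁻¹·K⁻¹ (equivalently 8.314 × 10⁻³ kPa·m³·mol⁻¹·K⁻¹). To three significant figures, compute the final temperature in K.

Isothermal, so P V is constant: T₂ = T₁; P₂ = P₁·(V₁/V₂) = 11.12 kPa.
Isochoric, so P/T is constant: V₃ = V₂; T₃ = T₂·(P₃/P₂) = 662.9 K.
Reversible adiabatic, γ = 7/5: T₄ = T₃·(V₃/V₄)^(γ−1) = 1090 K; P₄ = P₃·(V₃/V₄)^γ = 55.74 kPa.

T₄ ≈ 1.09e+03 K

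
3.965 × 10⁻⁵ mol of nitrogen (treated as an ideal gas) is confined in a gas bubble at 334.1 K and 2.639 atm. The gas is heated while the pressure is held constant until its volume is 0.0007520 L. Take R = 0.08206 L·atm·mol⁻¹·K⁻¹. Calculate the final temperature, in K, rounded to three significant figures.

T₂ ≈ 610 K

From PV = nRT: V₁ = nRT₁/P₁ = 0.0004119 L.
P constant ⇒ V ∝ T: P₂ = P₁; T₂ = T₁·(V₂/V₁) = 609.9 K.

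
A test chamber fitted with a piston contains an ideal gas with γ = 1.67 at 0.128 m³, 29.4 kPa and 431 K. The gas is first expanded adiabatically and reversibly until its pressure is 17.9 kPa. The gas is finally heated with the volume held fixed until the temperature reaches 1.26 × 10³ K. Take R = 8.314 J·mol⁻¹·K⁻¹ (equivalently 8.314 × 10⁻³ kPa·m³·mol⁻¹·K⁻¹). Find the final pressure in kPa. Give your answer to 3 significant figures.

P₃ ≈ 63.9 kPa

Adiabatic (γ = 1.67), T V^(γ−1) and P V^γ constant: T₂ = T₁·(P₂/P₁)^((γ−1)/γ) = 353.2 K; V₂ = V₁·(P₁/P₂)^(1/γ) = 0.1723 m³.
V constant ⇒ P ∝ T: V₃ = V₂; P₃ = P₂·(T₃/T₂) = 63.86 kPa.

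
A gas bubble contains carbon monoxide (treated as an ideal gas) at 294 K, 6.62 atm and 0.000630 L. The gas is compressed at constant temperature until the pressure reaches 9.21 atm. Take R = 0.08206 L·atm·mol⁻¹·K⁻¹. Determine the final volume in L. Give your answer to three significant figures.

T constant ⇒ Boyle's law P V = const: T₂ = T₁; V₂ = V₁·(P₁/P₂) = 0.0004528 L.

V₂ ≈ 0.000453 L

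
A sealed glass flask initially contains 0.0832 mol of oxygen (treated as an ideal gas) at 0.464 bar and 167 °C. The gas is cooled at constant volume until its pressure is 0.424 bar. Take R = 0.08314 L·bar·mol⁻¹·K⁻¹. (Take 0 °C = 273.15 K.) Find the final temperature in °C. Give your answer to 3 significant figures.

T₂ ≈ 129 °C

Convert: T₁ = 440.1 K.
From PV = nRT: V₁ = nRT₁/P₁ = 6.562 L.
Isochoric, so P/T is constant: V₂ = V₁; T₂ = T₁·(P₂/P₁) = 402.2 K.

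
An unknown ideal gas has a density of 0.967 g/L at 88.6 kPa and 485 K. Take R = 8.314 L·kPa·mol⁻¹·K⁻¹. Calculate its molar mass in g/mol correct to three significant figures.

M ≈ 44.0 g/mol

ρ = PM/(RT) ⇒ M = ρRT/P = (0.967 × 8.314 × 485.0) / 88.6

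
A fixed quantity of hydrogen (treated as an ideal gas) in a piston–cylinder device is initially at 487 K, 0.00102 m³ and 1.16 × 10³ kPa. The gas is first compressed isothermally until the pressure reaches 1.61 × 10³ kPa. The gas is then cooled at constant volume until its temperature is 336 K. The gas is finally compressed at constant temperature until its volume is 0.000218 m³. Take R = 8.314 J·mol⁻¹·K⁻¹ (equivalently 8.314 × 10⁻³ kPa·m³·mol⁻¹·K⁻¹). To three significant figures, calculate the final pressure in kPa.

P₄ ≈ 3.74e+03 kPa

Isothermal, so P V is constant: T₂ = T₁; V₂ = V₁·(P₁/P₂) = 0.0007349 m³.
Isochoric, so P/T is constant: V₃ = V₂; P₃ = P₂·(T₃/T₂) = 1111 kPa.
T constant ⇒ Boyle's law P V = const: T₄ = T₃; P₄ = P₃·(V₃/V₄) = 3745 kPa.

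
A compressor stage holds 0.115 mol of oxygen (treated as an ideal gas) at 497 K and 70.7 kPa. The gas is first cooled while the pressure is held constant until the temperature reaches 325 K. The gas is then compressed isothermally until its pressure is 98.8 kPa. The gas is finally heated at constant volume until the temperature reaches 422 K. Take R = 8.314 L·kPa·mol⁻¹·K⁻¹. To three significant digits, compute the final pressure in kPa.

P₄ ≈ 128 kPa

From PV = nRT: V₁ = nRT₁/P₁ = 6.721 L.
P constant ⇒ V ∝ T: P₂ = P₁; V₂ = V₁·(T₂/T₁) = 4.395 L.
T constant ⇒ Boyle's law P V = const: T₃ = T₂; V₃ = V₂·(P₂/P₃) = 3.145 L.
V constant ⇒ P ∝ T: V₄ = V₃; P₄ = P₃·(T₄/T₃) = 128.3 kPa.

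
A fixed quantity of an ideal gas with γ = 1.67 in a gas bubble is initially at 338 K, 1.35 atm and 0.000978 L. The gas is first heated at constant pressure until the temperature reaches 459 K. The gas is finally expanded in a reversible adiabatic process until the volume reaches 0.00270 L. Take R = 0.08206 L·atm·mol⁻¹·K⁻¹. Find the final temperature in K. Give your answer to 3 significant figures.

P constant ⇒ V ∝ T: P₂ = P₁; V₂ = V₁·(T₂/T₁) = 0.001328 L.
Reversible adiabatic, γ = 1.67: T₃ = T₂·(V₂/V₃)^(γ−1) = 285.3 K; P₃ = P₂·(V₂/V₃)^γ = 0.4128 atm.

T₃ ≈ 285 K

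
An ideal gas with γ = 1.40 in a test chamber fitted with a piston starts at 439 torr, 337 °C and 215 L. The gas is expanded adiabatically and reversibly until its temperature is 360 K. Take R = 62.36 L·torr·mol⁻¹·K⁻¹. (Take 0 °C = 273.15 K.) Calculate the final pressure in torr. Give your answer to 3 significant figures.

Convert: T₁ = 610.1 K.
Adiabatic (γ = 1.40), T V^(γ−1) and P V^γ constant: P₂ = P₁·(T₂/T₁)^(γ/(γ−1)) = 69.26 torr; V₂ = V₁·(T₁/T₂)^(1/(γ−1)) = 804.0 L.

P₂ ≈ 69.3 torr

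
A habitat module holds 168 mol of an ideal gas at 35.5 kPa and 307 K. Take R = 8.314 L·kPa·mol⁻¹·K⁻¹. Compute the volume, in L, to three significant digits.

V ≈ 1.21e+04 L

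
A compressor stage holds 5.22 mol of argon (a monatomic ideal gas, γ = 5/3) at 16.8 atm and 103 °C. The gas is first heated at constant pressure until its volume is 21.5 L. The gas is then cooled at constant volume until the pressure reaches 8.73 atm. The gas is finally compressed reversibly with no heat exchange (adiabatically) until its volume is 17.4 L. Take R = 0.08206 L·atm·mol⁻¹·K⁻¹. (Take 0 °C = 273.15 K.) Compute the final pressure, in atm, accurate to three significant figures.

Convert: T₁ = 376.1 K.
From PV = nRT: V₁ = nRT₁/P₁ = 9.591 L.
P constant ⇒ V ∝ T: P₂ = P₁; T₂ = T₁·(V₂/V₁) = 843.2 K.
Isochoric, so P/T is constant: V₃ = V₂; T₃ = T₂·(P₃/P₂) = 438.2 K.
Reversible adiabatic, γ = 5/3: T₄ = T₃·(V₃/V₄)^(γ−1) = 504.6 K; P₄ = P₃·(V₃/V₄)^γ = 12.42 atm.

P₄ ≈ 12.4 atm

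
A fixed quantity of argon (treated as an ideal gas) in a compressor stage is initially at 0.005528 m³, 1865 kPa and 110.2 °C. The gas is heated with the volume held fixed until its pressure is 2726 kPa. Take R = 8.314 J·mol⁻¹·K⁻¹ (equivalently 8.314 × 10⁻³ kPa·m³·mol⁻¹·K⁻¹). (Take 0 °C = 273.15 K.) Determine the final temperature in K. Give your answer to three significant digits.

Convert: T₁ = 383.3 K.
Isochoric, so P/T is constant: V₂ = V₁; T₂ = T₁·(P₂/P₁) = 560.3 K.

T₂ ≈ 560 K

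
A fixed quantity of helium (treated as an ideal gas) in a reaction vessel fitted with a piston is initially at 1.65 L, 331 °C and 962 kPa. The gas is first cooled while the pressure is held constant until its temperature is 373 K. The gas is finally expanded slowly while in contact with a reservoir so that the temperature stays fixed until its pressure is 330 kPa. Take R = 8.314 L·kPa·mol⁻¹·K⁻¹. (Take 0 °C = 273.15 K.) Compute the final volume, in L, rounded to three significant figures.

V₃ ≈ 2.97 L

Convert: T₁ = 604.1 K.
P constant ⇒ V ∝ T: P₂ = P₁; V₂ = V₁·(T₂/T₁) = 1.019 L.
T constant ⇒ Boyle's law P V = const: T₃ = T₂; V₃ = V₂·(P₂/P₃) = 2.970 L.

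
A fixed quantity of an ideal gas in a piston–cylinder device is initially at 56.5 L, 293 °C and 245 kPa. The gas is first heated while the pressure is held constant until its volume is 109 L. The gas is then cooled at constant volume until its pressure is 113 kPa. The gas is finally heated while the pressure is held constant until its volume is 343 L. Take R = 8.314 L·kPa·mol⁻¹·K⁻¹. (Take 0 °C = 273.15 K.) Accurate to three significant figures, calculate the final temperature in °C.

T₄ ≈ 1.31e+03 °C

Convert: T₁ = 566.1 K.
Isobaric, so V/T is constant: P₂ = P₁; T₂ = T₁·(V₂/V₁) = 1092 K.
Isochoric, so P/T is constant: V₃ = V₂; T₃ = T₂·(P₃/P₂) = 503.8 K.
Isobaric, so V/T is constant: P₄ = P₃; T₄ = T₃·(V₄/V₃) = 1585 K.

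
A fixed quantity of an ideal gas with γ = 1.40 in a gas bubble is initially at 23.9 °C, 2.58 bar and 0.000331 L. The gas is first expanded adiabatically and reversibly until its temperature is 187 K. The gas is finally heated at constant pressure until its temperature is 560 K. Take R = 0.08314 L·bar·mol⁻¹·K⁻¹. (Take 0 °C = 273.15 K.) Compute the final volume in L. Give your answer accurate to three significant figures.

V₃ ≈ 0.00315 L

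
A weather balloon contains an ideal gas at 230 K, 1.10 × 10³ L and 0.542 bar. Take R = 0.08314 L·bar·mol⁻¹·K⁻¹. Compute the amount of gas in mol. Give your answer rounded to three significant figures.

n ≈ 31.2 mol

PV = nRT ⇒ n = PV/(RT) = (0.542 × 1.10e+03) / (0.08314 × 230)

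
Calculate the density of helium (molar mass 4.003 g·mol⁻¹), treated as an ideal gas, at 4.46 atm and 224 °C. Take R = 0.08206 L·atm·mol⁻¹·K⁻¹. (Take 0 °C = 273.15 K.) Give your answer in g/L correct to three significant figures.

ρ ≈ 0.438 g/L

ρ = PM/(RT) = (4.46 × 4.003) / (0.08206 × 497.1)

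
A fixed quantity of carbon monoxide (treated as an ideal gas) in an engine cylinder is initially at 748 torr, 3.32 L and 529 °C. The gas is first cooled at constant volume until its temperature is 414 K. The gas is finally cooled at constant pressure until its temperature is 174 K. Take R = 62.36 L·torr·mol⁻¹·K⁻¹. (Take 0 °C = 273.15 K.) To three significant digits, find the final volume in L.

Convert: T₁ = 802.1 K.
V constant ⇒ P ∝ T: V₂ = V₁; P₂ = P₁·(T₂/T₁) = 386.1 torr.
P constant ⇒ V ∝ T: P₃ = P₂; V₃ = V₂·(T₃/T₂) = 1.395 L.

V₃ ≈ 1.40 L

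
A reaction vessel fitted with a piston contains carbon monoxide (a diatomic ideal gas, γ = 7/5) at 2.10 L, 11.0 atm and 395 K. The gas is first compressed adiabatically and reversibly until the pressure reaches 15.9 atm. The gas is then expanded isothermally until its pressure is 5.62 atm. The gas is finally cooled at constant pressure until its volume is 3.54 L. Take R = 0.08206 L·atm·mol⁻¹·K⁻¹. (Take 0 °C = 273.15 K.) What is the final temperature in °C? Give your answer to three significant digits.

Reversible adiabatic, γ = 7/5: T₂ = T₁·(P₂/P₁)^((γ−1)/γ) = 438.8 K; V₂ = V₁·(P₁/P₂)^(1/γ) = 1.614 L.
T constant ⇒ Boyle's law P V = const: T₃ = T₂; V₃ = V₂·(P₂/P₃) = 4.567 L.
Isobaric, so V/T is constant: P₄ = P₃; T₄ = T₃·(V₄/V₃) = 340.2 K.

T₄ ≈ 67.0 °C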